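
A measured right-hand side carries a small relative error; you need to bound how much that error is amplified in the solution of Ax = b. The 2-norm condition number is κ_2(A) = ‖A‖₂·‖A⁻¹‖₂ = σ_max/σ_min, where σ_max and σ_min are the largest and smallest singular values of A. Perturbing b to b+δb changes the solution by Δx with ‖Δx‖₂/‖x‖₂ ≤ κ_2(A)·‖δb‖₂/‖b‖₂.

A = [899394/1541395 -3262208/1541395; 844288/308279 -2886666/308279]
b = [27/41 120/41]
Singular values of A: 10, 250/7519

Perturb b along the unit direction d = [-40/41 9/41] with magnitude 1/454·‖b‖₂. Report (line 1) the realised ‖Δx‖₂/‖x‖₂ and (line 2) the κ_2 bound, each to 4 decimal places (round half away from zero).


0.6625
0.6625

σ_max = 10, σ_min = 250/7519
condition number: 10 ÷ (250/7519) = 300.7600
κ_2(A)·‖δb‖/‖b‖ = 0.6625
solve Ax = b  →  x = [0.0840 -0.2880]
2-norm of b is 3.0000; of x, 0.3000
Δx = A⁻¹·δb where δb = 1/454·3.0000·d; ‖Δx‖ = 0.1987
relative error = 0.6625
tightness: 0.6625 against a bound of 0.6625; the bound is attained (ratio 1)


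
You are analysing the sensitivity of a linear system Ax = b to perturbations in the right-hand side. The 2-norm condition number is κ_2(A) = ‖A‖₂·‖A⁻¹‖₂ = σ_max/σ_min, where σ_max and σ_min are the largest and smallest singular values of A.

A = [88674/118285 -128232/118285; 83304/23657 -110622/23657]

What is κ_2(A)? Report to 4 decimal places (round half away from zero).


AᵀA = [107883396/8323225 -143814528/8323225; -143814528/8323225 191775204/8323225]; tr = 11986344/332929, det = 32400/332929
λ_max, λ_min = (11986344/332929 ± √143629294887936/110841719041)/2 = 36, 900/332929
κ = σ_max/σ_min = 6/(30/577) = 115.4000

115.4000


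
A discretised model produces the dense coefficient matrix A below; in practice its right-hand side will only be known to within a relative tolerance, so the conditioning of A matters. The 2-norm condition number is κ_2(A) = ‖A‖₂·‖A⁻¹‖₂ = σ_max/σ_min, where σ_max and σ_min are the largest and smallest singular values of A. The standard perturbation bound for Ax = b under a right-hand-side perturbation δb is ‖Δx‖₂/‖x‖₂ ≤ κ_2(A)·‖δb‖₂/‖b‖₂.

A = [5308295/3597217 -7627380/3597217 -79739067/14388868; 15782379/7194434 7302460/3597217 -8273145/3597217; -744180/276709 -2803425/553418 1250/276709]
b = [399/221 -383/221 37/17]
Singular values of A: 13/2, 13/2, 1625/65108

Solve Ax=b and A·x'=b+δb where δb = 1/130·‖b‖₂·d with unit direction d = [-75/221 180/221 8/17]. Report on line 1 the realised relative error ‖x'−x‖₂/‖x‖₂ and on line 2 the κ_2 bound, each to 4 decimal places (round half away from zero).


largest singular value 13/2, smallest 1625/65108
condition number: (13/2) ÷ (1625/65108) = 260.4320
perturbation bound = 260.4320·1/130 = 2.0033
solve Ax = b  →  x = [-32.7983 16.9694 -15.5522]
2-norm of b is 3.3166; of x, 40.0694
re-solving with b+δb shifts x by Δx of norm 1.0222
realised ‖Δx‖/‖x‖ = 0.0255
tightness: 0.0255 against a bound of 2.0033 (unrounded ratio ≈ 0.0127)

0.0255
2.0033


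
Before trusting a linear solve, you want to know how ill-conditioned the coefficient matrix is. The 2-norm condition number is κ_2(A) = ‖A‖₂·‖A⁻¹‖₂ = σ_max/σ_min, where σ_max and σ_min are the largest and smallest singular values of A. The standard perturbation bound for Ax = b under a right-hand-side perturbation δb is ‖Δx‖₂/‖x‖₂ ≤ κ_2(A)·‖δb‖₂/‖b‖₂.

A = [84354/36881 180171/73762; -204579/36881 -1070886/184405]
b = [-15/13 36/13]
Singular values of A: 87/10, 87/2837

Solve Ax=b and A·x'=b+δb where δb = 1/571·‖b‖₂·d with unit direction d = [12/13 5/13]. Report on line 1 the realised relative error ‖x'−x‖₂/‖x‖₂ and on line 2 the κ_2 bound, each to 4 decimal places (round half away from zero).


from the listed singular values, σ₁ = 87/10, σ_n = 87/2837
κ_2(A) = (87/10) / (87/2837) = 283.7000
perturbation bound = 283.7000·1/571 = 0.4968
solve Ax = b  →  x = [-0.2378 -0.2497]
‖b‖₂ = 3.0000 and ‖x‖₂ = 0.3448
re-solving with b+δb shifts x by Δx of norm 0.1713
relative error = 0.4968
realised/bound = 1 exactly: the bound is attained for this b and d

0.4968
0.4968


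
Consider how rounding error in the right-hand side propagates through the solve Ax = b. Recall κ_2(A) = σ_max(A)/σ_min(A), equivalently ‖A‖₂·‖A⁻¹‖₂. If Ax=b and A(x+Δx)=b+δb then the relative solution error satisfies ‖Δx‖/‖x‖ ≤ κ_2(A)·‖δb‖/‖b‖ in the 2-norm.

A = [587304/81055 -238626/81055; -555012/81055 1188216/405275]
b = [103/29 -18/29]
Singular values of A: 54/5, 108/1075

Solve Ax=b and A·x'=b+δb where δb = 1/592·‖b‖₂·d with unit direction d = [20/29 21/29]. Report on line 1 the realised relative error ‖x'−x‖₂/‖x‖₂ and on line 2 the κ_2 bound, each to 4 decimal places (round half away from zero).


from the listed singular values, σ₁ = 54/5, σ_n = 108/1075
κ_2(A) = (54/5) / (108/1075) = 107.5000
worst-case relative error ≤ 107.5000 × 1/592 = 0.1816
solve Ax = b  →  x = [7.9131 18.2692]
2-norm of b is 3.6056; of x, 19.9093
δb = ε·‖b‖·d = [0.0042 0.0044]; solving A·Δx = δb gives ‖Δx‖ = 0.0606
realised ‖Δx‖/‖x‖ = 0.0030
tightness: 0.0030 against a bound of 0.1816 (unrounded ratio ≈ 0.0168)

0.0030
0.1816


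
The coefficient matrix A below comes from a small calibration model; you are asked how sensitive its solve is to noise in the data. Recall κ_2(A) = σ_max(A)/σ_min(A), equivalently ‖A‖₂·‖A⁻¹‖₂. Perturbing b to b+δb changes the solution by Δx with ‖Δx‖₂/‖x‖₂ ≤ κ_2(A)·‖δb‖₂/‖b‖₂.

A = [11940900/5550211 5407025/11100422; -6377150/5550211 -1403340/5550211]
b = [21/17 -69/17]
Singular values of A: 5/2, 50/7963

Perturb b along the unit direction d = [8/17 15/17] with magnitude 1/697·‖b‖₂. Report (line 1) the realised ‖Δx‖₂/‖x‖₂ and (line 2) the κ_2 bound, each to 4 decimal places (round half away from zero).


0.0020
0.5712

σ_max = 5/2, σ_min = 50/7963
condition number: (5/2) ÷ (50/7963) = 398.1500
worst-case relative error ≤ 398.1500 × 1/697 = 0.5712
solve Ax = b  →  x = [106.0493 -465.8634]
‖b‖ = 4.2426, ‖x‖ = 477.7815
δb = ε·‖b‖·d = [0.0029 0.0054]; solving A·Δx = δb gives ‖Δx‖ = 0.9694
dividing the unrounded norms, ‖Δx‖/‖x‖ = 0.0020
so the bound overstates the realised error by a factor of ≈ 281.5355 (computed from the unrounded values)


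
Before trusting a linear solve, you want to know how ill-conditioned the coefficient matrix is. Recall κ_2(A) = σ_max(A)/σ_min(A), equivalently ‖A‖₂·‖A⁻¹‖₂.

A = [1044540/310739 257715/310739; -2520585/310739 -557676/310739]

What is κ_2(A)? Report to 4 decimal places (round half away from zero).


116.6000

AᵀA = [44049778425/571353409 9910434240/571353409; 9910434240/571353409 2233251729/571353409]; tr = 27533034/339889, det = 164025/339889
λ_max, λ_min = (27533034/339889 ± √757844960072256/115524532321)/2 = 81, 2025/339889
so κ_2 = √(81 / (2025/339889)) = 116.6000


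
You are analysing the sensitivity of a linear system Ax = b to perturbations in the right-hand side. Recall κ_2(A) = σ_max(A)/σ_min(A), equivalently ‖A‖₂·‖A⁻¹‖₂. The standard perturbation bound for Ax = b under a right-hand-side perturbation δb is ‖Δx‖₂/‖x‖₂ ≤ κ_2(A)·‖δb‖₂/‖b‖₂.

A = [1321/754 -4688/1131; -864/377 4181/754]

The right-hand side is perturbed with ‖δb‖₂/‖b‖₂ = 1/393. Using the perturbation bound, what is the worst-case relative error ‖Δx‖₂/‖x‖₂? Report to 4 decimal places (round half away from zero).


form AᵀA = [363925/43732 -655000/32799; -655000/32799 18864325/393588] with trace 851525/15138 and determinant 625/13456
solving λ² − 851525/15138·λ + 625/13456 = 0 gives λ = 225/4, 25/30276
κ_2(A) = √(λ_max/λ_min) = √((225/4) / (25/30276)) = 261.0000
κ_2(A)·‖δb‖/‖b‖ = 0.6641

0.6641


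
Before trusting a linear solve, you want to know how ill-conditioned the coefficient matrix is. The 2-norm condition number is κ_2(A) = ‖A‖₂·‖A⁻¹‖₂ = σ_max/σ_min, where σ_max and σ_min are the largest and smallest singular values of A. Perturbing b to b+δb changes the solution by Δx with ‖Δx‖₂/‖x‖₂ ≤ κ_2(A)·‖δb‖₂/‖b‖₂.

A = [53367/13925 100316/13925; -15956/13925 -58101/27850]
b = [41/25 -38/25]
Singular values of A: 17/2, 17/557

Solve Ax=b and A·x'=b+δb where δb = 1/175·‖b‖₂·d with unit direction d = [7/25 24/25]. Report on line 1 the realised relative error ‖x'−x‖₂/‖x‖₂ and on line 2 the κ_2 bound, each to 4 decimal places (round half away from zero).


0.0128
1.5914

from the listed singular values, σ₁ = 17/2, σ_n = 17/557
κ = σ_max/σ_min = (17/2)/(17/557) = 278.5000
κ_2(A)·‖δb‖/‖b‖ = 1.5914
solve Ax = b  →  x = [29.0208 -15.2111]
2-norm of b is 2.2361; of x, 32.7656
δb = ε·‖b‖·d = [0.0036 0.0123]; solving A·Δx = δb gives ‖Δx‖ = 0.4187
relative error = 0.0128
so the bound overstates the realised error by a factor of ≈ 124.5522 (computed from the unrounded values)


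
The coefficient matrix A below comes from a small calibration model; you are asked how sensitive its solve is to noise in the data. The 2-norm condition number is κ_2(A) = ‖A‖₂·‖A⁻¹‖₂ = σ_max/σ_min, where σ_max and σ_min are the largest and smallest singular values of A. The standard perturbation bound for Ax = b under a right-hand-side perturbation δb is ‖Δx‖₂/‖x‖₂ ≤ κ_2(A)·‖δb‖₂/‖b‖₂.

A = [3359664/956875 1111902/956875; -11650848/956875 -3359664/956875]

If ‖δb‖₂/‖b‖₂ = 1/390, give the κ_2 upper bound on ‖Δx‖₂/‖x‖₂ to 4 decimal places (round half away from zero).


M = AᵀA = [1176236810496/7324878125 343028413728/7324878125; 343028413728/7324878125 100189346004/7324878125]. tr(M)=10211409252/58599025, det(M)=4857532416/1464975625
char-poly roots: 4356/25 and 1115136/58599025
κ_2(A) = √(λ_max/λ_min) = √((4356/25) / (1115136/58599025)) = 95.6875
worst-case relative error ≤ 95.6875 × 1/390 = 0.2454

0.2454


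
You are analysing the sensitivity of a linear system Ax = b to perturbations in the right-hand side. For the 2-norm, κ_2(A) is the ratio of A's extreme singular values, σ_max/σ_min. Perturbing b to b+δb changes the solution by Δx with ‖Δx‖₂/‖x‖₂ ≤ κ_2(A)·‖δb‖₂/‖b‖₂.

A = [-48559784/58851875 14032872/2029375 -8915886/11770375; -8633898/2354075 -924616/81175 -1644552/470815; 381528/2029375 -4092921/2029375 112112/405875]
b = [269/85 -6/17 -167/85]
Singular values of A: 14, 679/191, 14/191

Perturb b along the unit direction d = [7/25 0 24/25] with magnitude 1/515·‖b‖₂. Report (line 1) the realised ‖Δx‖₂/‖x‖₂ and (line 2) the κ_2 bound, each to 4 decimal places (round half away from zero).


0.0073
0.3709

σ_max = 14, σ_min = 14/191
κ_2(A) = 14 / (14/191) = 191.0000
κ_2(A)·‖δb‖/‖b‖ = 0.3709
solve Ax = b  →  x = [8.8512 0.3734 -10.4104]
‖b‖ = 3.7417, ‖x‖ = 13.6697
δb = ε·‖b‖·d = [0.0020 0.0000 0.0070]; solving A·Δx = δb gives ‖Δx‖ = 0.0991
realised ‖Δx‖/‖x‖ = 0.0073
tightness: 0.0073 against a bound of 0.3709 (unrounded ratio ≈ 0.0196)


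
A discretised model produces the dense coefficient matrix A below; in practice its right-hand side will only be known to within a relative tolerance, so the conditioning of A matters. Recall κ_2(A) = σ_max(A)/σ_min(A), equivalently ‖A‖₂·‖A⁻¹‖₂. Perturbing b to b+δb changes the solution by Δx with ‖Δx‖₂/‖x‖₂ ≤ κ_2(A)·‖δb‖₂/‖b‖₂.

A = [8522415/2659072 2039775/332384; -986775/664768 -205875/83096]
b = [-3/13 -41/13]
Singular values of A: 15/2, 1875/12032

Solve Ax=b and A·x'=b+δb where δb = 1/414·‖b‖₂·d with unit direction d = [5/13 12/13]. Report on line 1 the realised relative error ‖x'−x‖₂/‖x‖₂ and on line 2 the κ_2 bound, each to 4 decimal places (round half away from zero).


0.0025
0.1163

σ_max = 15/2, σ_min = 1875/12032
condition number: (15/2) ÷ (1875/12032) = 48.1280
worst-case relative error ≤ 48.1280 × 1/414 = 0.1163
solve Ax = b  →  x = [17.0491 -8.9417]
‖b‖ = 3.1623, ‖x‖ = 19.2517
Δx = A⁻¹·δb where δb = 1/414·3.1623·d; ‖Δx‖ = 0.0490
relative error = 0.0025
realised/bound (from unrounded values) ≈ 0.0219


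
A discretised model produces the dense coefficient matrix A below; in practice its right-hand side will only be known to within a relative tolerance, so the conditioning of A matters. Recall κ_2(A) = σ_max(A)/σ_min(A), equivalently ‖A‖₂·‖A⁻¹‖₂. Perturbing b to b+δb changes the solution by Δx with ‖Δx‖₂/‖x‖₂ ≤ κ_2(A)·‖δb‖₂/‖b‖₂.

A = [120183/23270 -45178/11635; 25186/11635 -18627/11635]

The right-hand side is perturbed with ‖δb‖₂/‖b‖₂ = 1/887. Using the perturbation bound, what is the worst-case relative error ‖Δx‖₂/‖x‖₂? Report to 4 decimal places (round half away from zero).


M = AᵀA = [100481017/3204100 -18839961/801025; -18839961/801025 14130277/801025]. tr(M)=6280085/128164, det(M)=2401/128164
solving λ² − 6280085/128164·λ + 2401/128164 = 0 gives λ = 49, 49/128164
σ_max=√49=7, σ_min=√(49/128164)=(7/358) → κ = 358.0000
worst-case relative error ≤ 358.0000 × 1/887 = 0.4036

0.4036


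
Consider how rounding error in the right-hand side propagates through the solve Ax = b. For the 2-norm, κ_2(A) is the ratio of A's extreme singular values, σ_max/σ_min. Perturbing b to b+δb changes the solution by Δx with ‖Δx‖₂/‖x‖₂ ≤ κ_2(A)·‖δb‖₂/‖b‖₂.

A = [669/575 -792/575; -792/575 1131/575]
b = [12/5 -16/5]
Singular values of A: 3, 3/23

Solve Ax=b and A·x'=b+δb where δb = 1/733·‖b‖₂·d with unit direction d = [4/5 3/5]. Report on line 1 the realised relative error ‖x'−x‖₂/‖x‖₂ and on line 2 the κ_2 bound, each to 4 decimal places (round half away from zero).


0.0314
0.0314

largest singular value 3, smallest 3/23
κ_2(A) = 3 / (3/23) = 23.0000
perturbation bound = 23.0000·1/733 = 0.0314
solve Ax = b  →  x = [0.8000 -1.0667]
‖b‖₂ = 4.0000 and ‖x‖₂ = 1.3333
Δx = A⁻¹·δb where δb = 1/733·4.0000·d; ‖Δx‖ = 0.0418
relative error = 0.0314
so the bound is sharp here: realised error equals the bound


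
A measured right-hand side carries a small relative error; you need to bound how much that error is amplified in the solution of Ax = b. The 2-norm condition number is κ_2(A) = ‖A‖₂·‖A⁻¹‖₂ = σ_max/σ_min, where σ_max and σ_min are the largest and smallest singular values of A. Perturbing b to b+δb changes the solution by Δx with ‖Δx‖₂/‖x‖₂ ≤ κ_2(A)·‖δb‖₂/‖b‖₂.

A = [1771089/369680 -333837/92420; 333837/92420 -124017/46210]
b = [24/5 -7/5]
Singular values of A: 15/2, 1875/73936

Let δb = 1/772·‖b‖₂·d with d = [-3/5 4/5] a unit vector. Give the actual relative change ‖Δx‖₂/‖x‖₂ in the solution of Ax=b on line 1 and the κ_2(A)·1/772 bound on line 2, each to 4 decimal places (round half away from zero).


largest singular value 15/2, smallest 1875/73936
κ = σ_max/σ_min = (15/2)/(1875/73936) = 295.7440
perturbation bound = 295.7440·1/772 = 0.3831
solve Ax = b  →  x = [-94.3181 -126.4241]
2-norm of b is 5.0000; of x, 157.7306
δb = ε·‖b‖·d = [-0.0039 0.0052]; solving A·Δx = δb gives ‖Δx‖ = 0.2554
relative error = 0.0016
so the bound overstates the realised error by a factor of ≈ 236.5960 (computed from the unrounded values)

0.0016
0.3831


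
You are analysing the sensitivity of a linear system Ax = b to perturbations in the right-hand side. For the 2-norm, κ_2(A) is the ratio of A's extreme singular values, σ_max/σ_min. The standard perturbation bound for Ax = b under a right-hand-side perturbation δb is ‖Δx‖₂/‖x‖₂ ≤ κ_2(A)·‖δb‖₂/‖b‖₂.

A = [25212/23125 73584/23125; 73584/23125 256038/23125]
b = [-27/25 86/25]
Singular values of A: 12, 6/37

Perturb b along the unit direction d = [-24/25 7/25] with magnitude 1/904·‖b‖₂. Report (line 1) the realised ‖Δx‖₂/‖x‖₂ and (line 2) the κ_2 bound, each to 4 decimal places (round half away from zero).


0.0020
0.0819

from the listed singular values, σ₁ = 12, σ_n = 6/37
condition number: 12 ÷ (6/37) = 74.0000
bound on ‖Δx‖/‖x‖: κ·ε = 74.0000·1/904 = 0.0819
solve Ax = b  →  x = [-11.7700 3.6933]
2-norm of b is 3.6056; of x, 12.3359
Δx = A⁻¹·δb where δb = 1/904·3.6056·d; ‖Δx‖ = 0.0246
dividing the unrounded norms, ‖Δx‖/‖x‖ = 0.0020
so the bound overstates the realised error by a factor of ≈ 41.0562 (computed from the unrounded values)


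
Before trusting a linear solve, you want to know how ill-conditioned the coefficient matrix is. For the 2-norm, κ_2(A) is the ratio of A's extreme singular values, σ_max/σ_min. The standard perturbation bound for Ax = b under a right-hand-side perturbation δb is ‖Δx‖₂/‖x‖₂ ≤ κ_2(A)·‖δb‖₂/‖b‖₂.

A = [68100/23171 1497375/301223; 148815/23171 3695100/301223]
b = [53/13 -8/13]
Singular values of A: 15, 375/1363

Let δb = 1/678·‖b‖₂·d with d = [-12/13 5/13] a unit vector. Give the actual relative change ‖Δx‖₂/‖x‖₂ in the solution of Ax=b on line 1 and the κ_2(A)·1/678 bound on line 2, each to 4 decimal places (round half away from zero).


largest singular value 15, smallest 375/1363
κ_2(A) = 15 / (375/1363) = 54.5200
perturbation bound = 54.5200·1/678 = 0.0804
solve Ax = b  →  x = [12.8596 -6.7829]
2-norm of b is 4.1231; of x, 14.5388
Δx = A⁻¹·δb where δb = 1/678·4.1231·d; ‖Δx‖ = 0.0221
relative error = 0.0015
realised/bound (from unrounded values) ≈ 0.0189

0.0015
0.0804


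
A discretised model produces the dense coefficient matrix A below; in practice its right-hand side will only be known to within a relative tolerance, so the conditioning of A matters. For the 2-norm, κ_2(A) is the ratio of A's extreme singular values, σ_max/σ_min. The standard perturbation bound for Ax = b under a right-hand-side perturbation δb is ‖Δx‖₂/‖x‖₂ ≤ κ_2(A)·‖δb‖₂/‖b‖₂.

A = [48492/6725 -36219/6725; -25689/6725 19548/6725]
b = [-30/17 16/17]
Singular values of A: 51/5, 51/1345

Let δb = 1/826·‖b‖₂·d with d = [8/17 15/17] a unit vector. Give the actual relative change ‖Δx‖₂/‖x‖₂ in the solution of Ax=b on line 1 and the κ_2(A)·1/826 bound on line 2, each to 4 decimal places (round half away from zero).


0.3257
0.3257

from the listed singular values, σ₁ = 51/5, σ_n = 51/1345
κ_2(A) = (51/5) / (51/1345) = 269.0000
perturbation bound = 269.0000·1/826 = 0.3257
solve Ax = b  →  x = [-0.1569 0.1176]
‖b‖₂ = 2.0000 and ‖x‖₂ = 0.1961
Δx = A⁻¹·δb where δb = 1/826·2.0000·d; ‖Δx‖ = 0.0639
dividing the unrounded norms, ‖Δx‖/‖x‖ = 0.3257
so the bound is sharp here: realised error equals the bound


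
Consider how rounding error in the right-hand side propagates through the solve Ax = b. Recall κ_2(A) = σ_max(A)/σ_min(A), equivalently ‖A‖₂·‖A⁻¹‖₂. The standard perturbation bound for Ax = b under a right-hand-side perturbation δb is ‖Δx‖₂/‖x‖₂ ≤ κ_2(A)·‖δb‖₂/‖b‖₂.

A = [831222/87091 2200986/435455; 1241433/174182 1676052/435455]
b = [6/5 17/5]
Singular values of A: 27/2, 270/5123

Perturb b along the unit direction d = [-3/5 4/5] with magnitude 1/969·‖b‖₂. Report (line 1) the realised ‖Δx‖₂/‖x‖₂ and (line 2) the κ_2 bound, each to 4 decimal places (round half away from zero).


largest singular value 27/2, smallest 270/5123
condition number: (27/2) ÷ (270/5123) = 256.1500
bound on ‖Δx‖/‖x‖: κ·ε = 256.1500·1/969 = 0.2643
solve Ax = b  →  x = [-17.6619 33.5882]
‖b‖ = 3.6056, ‖x‖ = 37.9488
with δb = [-0.0022 0.0030], A·Δx = δb → ‖Δx‖ = 0.0706
dividing the unrounded norms, ‖Δx‖/‖x‖ = 0.0019
tightness: 0.0019 against a bound of 0.2643 (unrounded ratio ≈ 0.0070)

0.0019
0.2643


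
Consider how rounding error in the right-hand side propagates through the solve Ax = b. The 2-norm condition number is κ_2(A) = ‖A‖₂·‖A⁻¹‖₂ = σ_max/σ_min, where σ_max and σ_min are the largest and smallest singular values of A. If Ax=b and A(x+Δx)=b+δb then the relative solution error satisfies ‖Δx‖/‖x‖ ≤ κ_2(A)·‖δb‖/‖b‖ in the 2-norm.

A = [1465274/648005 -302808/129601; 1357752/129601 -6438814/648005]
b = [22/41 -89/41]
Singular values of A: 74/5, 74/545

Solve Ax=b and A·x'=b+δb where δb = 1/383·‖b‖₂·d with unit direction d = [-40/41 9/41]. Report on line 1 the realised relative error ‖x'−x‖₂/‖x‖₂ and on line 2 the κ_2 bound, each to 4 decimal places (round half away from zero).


0.0058
0.2846

σ_max = 74/5, σ_min = 74/545
κ = σ_max/σ_min = (74/5)/(74/545) = 109.0000
worst-case relative error ≤ 109.0000 × 1/383 = 0.2846
solve Ax = b  →  x = [-5.1771 -5.2400]
2-norm of b is 2.2361; of x, 7.3661
with δb = [-0.0057 0.0013], A·Δx = δb → ‖Δx‖ = 0.0430
dividing the unrounded norms, ‖Δx‖/‖x‖ = 0.0058
so the bound overstates the realised error by a factor of ≈ 48.7545 (computed from the unrounded values)


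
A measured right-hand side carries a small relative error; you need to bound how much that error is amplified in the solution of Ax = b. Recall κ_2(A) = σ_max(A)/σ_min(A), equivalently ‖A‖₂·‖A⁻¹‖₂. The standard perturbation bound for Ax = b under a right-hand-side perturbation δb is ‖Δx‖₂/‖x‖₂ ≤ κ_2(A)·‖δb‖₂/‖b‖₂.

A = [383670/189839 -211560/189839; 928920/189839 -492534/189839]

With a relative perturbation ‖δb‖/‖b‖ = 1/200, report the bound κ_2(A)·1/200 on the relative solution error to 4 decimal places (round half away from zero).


form AᵀA = [5976893700/213247609 -3187537920/213247609; -3187537920/213247609 1700280324/213247609] with trace 26564616/737881 and determinant 32400/737881
eigenvalues of AᵀA: λ = (tr ± √(tr²−4·det))/2 = 36, 900/737881
so κ_2 = √(36 / (900/737881)) = 171.8000
bound on ‖Δx‖/‖x‖: κ·ε = 171.8000·1/200 = 0.8590

0.8590


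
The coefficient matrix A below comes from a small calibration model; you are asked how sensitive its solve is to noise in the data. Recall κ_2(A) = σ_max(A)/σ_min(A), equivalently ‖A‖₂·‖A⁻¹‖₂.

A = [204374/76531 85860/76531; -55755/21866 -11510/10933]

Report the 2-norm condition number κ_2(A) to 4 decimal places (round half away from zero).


AᵀA = [379782769/27857284 39560265/6964321; 39560265/6964321 16484500/6964321]; tr = 2637401/164836, det = 100/41209
char-poly roots: 16 and 25/164836
κ = σ_max/σ_min = 4/(5/406) = 324.8000

324.8000


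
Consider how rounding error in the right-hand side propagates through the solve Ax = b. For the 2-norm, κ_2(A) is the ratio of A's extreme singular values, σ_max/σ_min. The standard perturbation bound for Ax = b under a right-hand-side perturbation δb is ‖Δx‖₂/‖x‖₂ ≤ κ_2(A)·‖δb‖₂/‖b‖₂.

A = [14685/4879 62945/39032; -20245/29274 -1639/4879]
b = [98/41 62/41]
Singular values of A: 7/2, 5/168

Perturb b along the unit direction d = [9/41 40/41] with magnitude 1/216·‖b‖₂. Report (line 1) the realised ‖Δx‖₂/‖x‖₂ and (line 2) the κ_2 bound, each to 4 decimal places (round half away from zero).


0.0065
0.5444

σ_max = 7/2, σ_min = 5/168
κ_2(A) = (7/2) / (5/168) = 117.6000
perturbation bound = 117.6000·1/216 = 0.5444
solve Ax = b  →  x = [-31.1193 59.5630]
‖b‖ = 2.8284, ‖x‖ = 67.2024
δb = ε·‖b‖·d = [0.0029 0.0128]; solving A·Δx = δb gives ‖Δx‖ = 0.4400
dividing the unrounded norms, ‖Δx‖/‖x‖ = 0.0065
so the bound overstates the realised error by a factor of ≈ 83.1588 (computed from the unrounded values)


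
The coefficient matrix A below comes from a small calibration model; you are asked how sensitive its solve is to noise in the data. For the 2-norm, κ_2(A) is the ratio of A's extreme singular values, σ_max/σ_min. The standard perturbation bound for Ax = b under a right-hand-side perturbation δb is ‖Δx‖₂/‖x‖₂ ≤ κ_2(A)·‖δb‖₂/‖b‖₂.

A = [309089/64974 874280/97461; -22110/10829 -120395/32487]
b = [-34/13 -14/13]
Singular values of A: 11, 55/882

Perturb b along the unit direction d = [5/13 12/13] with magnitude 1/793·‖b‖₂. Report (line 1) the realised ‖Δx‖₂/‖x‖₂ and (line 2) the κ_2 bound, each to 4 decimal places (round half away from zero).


0.0018
0.2224

from the listed singular values, σ₁ = 11, σ_n = 55/882
condition number: 11 ÷ (55/882) = 176.4000
worst-case relative error ≤ 176.4000 × 1/793 = 0.2224
solve Ax = b  →  x = [28.2139 -15.2535]
‖b‖₂ = 2.8284 and ‖x‖₂ = 32.0732
re-solving with b+δb shifts x by Δx of norm 0.0572
realised ‖Δx‖/‖x‖ = 0.0018
realised/bound (from unrounded values) ≈ 0.0080


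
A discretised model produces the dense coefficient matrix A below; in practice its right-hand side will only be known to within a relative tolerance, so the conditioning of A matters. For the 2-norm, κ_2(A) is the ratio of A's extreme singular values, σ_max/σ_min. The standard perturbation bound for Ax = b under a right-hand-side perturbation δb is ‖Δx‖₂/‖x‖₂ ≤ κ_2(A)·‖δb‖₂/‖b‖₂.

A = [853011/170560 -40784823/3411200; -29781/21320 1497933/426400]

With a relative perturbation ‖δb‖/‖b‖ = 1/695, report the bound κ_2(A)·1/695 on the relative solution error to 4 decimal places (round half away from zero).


0.3020

form AᵀA = [31375595025/1163628544 -301159511865/4654514176; -301159511865/4654514176 2891208314529/18618056704] with trace 20078212041/110166016 and determinant 332150625/440664064
char-poly roots: 729/4 and 455625/110166016
κ = σ_max/σ_min = (27/2)/(675/10496) = 209.9200
κ_2(A)·‖δb‖/‖b‖ = 0.3020


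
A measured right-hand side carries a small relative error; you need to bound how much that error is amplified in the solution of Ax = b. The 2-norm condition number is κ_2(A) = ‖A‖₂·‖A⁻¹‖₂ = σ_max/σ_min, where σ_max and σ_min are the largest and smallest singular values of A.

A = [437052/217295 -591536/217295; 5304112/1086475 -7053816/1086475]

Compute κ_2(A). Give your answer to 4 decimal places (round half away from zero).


M = AᵀA = [194727605776/6984780625 -259630354368/6984780625; -259630354368/6984780625 346178645824/6984780625]. tr(M)=21636250064/279391225, det(M)=14992384/279391225
char-poly roots: 1936/25 and 7744/11175649
κ = σ_max/σ_min = (44/5)/(88/3343) = 334.3000

334.3000


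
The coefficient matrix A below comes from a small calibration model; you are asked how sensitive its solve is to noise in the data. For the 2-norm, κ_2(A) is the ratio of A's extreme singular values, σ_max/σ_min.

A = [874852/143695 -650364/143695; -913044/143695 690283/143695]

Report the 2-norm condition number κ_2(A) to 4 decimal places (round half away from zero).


247.7500

M = AᵀA = [380265248/4910405 -285191676/4910405; -285191676/4910405 213903437/4910405]. tr(M)=118833737/982081, det(M)=234256/982081
solving λ² − 118833737/982081·λ + 234256/982081 = 0 gives λ = 121, 1936/982081
κ_2(A) = √(λ_max/λ_min) = √(121 / (1936/982081)) = 247.7500


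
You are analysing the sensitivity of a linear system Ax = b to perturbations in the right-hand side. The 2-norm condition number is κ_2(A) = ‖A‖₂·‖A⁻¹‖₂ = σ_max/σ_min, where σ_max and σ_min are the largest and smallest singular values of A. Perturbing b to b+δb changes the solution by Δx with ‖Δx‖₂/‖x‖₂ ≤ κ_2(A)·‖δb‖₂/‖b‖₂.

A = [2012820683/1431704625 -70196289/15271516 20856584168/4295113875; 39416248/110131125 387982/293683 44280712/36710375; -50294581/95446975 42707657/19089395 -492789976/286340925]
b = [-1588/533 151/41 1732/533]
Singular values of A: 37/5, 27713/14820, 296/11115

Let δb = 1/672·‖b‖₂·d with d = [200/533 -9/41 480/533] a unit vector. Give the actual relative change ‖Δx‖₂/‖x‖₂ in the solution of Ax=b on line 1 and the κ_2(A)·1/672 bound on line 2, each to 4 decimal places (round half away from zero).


from the listed singular values, σ₁ = 37/5, σ_n = 296/11115
κ_2(A) = (37/5) / (296/11115) = 277.8750
κ_2(A)·‖δb‖/‖b‖ = 0.4135
solve Ax = b  →  x = [-35.7452 1.9218 11.5546]
‖b‖₂ = 5.7446 and ‖x‖₂ = 37.6154
with δb = [0.0032 -0.0019 0.0077], A·Δx = δb → ‖Δx‖ = 0.3210
relative error = 0.0085
so the bound overstates the realised error by a factor of ≈ 48.4553 (computed from the unrounded values)

0.0085
0.4135


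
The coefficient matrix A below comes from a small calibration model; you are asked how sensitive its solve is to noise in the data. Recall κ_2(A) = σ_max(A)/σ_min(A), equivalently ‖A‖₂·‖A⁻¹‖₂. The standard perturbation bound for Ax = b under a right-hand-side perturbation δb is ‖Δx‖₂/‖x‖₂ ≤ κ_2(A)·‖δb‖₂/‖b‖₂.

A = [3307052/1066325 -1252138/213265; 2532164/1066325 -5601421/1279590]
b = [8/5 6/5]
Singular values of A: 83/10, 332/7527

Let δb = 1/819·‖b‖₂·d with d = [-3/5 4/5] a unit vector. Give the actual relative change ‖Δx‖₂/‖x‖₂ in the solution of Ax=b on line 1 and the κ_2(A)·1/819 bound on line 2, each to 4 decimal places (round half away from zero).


0.2298
0.2298

from the listed singular values, σ₁ = 83/10, σ_n = 332/7527
κ_2(A) = (83/10) / (332/7527) = 188.1750
worst-case relative error ≤ 188.1750 × 1/819 = 0.2298
solve Ax = b  →  x = [0.1134 -0.2126]
‖b‖ = 2.0000, ‖x‖ = 0.2410
with δb = [-0.0015 0.0020], A·Δx = δb → ‖Δx‖ = 0.0554
realised ‖Δx‖/‖x‖ = 0.2298
tightness: 0.2298 against a bound of 0.2298; the bound is attained (ratio 1)


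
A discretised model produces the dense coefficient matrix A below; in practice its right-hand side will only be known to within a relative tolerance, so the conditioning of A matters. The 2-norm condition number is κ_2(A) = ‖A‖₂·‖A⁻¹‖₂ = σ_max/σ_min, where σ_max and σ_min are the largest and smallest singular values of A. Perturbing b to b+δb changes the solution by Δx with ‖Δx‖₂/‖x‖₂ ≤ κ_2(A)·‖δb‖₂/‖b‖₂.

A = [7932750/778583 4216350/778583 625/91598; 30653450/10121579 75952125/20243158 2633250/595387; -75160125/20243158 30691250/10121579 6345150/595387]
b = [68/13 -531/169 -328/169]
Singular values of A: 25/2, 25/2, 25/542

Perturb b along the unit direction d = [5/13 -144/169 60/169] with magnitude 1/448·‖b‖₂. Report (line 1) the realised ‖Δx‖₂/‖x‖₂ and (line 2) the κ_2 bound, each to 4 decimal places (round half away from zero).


0.0036
0.6049

from the listed singular values, σ₁ = 25/2, σ_n = 25/542
κ_2(A) = (25/2) / (25/542) = 271.0000
κ_2(A)·‖δb‖/‖b‖ = 0.6049
solve Ax = b  →  x = [37.9960 -70.5625 33.1323]
‖b‖₂ = 6.4031 and ‖x‖₂ = 86.7209
Δx = A⁻¹·δb where δb = 1/448·6.4031·d; ‖Δx‖ = 0.3099
realised ‖Δx‖/‖x‖ = 0.0036
so the bound overstates the realised error by a factor of ≈ 169.2942 (computed from the unrounded values)


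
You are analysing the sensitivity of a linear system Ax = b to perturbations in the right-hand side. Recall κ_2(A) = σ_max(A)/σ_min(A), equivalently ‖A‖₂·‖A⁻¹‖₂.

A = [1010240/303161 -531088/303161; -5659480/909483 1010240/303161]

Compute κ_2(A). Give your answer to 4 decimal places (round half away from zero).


AᵀA = [142612379200/2862143001 -25352983040/954047667; -25352983040/954047667 4507402496/318015889]; tr = 633837376/9903609, det = 409600/9903609
eigenvalues of AᵀA: λ = (tr ± √(tr²−4·det))/2 = 64, 6400/9903609
so κ_2 = √(64 / (6400/9903609)) = 314.7000

314.7000


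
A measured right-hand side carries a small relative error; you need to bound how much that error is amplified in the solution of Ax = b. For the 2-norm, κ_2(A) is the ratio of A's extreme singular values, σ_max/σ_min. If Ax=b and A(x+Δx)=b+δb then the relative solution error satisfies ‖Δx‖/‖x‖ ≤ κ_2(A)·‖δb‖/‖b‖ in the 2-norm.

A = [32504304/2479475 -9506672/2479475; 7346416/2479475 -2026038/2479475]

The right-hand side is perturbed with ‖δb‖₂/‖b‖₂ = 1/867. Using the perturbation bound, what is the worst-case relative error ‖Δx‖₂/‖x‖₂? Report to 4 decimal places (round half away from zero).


M = AᵀA = [660618445312/3657225625 -192678093216/3657225625; -192678093216/3657225625 56205617188/3657225625]. tr(M)=1146918500/5851561, det(M)=2458624/5851561
eigenvalues of AᵀA: λ = (tr ± √(tr²−4·det))/2 = 196, 12544/5851561
σ_max=√196=14, σ_min=√(12544/5851561)=(112/2419) → κ = 302.3750
κ_2(A)·‖δb‖/‖b‖ = 0.3488

0.3488


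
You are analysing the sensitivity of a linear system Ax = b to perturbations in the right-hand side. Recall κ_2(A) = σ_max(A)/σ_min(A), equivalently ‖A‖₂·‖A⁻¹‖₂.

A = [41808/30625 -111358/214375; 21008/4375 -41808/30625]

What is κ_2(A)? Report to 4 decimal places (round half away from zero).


AᵀA = [186987008/7503125 -381539808/52521875; -381539808/52521875 784385108/367653125]; tr = 79573988/2941225, det = 29246464/73530625
solving λ² − 79573988/2941225·λ + 29246464/73530625 = 0 gives λ = 676/25, 43264/2941225
σ_max=√(676/25)=(26/5), σ_min=√(43264/2941225)=(208/1715) → κ = 42.8750

42.8750


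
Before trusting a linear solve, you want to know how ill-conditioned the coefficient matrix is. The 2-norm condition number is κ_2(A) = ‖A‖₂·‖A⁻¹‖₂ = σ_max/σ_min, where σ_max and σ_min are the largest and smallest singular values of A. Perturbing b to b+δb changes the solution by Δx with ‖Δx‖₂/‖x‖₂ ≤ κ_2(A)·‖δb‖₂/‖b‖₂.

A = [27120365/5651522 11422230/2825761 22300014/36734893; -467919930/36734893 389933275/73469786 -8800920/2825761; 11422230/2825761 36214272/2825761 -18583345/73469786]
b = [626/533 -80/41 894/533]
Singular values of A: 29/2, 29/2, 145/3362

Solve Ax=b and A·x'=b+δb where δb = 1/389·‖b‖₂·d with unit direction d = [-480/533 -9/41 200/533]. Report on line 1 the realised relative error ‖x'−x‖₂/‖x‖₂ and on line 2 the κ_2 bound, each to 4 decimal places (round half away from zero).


0.8643
0.8643

σ_max = 29/2, σ_min = 145/3362
κ_2(A) = (29/2) / (145/3362) = 336.2000
κ_2(A)·‖δb‖/‖b‖ = 0.8643
solve Ax = b  →  x = [0.1773 0.0756 0.0303]
2-norm of b is 2.8284; of x, 0.1951
re-solving with b+δb shifts x by Δx of norm 0.1686
realised ‖Δx‖/‖x‖ = 0.8643
tightness: 0.8643 against a bound of 0.8643; the bound is attained (ratio 1)


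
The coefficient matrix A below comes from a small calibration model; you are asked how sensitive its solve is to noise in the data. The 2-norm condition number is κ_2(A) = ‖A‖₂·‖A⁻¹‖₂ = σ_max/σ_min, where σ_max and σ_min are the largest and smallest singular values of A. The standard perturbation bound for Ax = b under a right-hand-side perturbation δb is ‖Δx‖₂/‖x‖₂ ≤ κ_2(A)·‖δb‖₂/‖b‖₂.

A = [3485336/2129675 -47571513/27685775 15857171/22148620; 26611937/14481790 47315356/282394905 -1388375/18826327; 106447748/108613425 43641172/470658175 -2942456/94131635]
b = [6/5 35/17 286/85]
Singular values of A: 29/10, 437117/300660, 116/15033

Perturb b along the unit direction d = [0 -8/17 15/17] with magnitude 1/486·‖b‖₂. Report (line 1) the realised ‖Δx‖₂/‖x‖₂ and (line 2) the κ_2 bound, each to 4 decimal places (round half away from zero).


0.0042
0.7733

σ_max = 29/10, σ_min = 116/15033
condition number: (29/10) ÷ (116/15033) = 375.8250
perturbation bound = 375.8250·1/486 = 0.7733
solve Ax = b  →  x = [1.5601 100.3594 238.9724]
2-norm of b is 4.1231; of x, 259.1954
re-solving with b+δb shifts x by Δx of norm 1.0995
realised ‖Δx‖/‖x‖ = 0.0042
realised/bound (from unrounded values) ≈ 0.0055


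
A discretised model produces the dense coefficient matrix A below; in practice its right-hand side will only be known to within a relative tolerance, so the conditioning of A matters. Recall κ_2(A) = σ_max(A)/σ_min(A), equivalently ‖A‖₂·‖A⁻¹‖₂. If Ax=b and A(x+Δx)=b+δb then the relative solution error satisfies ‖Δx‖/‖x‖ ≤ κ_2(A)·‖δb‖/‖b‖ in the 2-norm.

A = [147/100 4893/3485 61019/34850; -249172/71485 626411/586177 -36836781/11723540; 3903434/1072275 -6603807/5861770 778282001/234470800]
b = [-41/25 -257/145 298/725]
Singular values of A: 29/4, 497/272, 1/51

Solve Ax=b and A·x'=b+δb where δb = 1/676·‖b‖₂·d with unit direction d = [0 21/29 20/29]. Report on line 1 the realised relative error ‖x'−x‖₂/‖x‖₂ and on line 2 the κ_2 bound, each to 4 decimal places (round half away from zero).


0.0036
0.5470

from the listed singular values, σ₁ = 29/4, σ_n = 1/51
condition number: (29/4) ÷ (1/51) = 369.7500
bound on ‖Δx‖/‖x‖: κ·ε = 369.7500·1/676 = 0.5470
solve Ax = b  →  x = [35.2723 7.0181 -36.1777]
‖b‖₂ = 2.4495 and ‖x‖₂ = 51.0119
Δx = A⁻¹·δb where δb = 1/676·2.4495·d; ‖Δx‖ = 0.1848
relative error = 0.0036
so the bound overstates the realised error by a factor of ≈ 150.9851 (computed from the unrounded values)


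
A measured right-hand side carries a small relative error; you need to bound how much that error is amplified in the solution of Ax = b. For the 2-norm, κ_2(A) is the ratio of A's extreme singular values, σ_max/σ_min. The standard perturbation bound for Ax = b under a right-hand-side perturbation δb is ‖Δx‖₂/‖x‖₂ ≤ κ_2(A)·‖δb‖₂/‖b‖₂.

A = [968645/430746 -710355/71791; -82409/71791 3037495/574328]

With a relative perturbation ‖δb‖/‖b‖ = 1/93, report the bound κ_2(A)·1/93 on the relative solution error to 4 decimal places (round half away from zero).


2.6581

form AᵀA = [4092587869/642014244 -4040689795/142669832; -4040689795/142669832 143671440625/1141358656] with trace 808164409/6110784 and determinant 6996025/24443136
solving λ² − 808164409/6110784·λ + 6996025/24443136 = 0 gives λ = 529/4, 13225/6110784
κ_2(A) = √(λ_max/λ_min) = √((529/4) / (13225/6110784)) = 247.2000
worst-case relative error ≤ 247.2000 × 1/93 = 2.6581


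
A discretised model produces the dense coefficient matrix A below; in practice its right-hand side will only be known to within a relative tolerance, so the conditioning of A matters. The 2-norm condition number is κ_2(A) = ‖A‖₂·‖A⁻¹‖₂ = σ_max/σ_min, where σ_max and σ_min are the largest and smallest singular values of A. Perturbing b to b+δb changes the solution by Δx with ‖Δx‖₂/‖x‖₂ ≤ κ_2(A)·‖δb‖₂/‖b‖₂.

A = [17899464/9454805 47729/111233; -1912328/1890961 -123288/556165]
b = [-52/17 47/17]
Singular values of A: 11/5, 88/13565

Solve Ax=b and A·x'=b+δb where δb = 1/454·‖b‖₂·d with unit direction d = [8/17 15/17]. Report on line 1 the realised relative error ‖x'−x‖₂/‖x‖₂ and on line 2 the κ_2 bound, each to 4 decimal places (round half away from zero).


0.0091
0.7470

from the listed singular values, σ₁ = 11/5, σ_n = 88/13565
κ_2(A) = (11/5) / (88/13565) = 339.1250
κ_2(A)·‖δb‖/‖b‖ = 0.7470
solve Ax = b  →  x = [-35.6111 149.9889]
2-norm of b is 4.1231; of x, 154.1584
re-solving with b+δb shifts x by Δx of norm 1.3999
relative error = 0.0091
tightness: 0.0091 against a bound of 0.7470 (unrounded ratio ≈ 0.0122)


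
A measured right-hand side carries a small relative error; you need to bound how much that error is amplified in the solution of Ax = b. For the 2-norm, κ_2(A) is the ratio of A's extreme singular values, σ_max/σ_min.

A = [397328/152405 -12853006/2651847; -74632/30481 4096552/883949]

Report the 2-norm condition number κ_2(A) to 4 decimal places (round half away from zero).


AᵀA = [297117925184/23227284025 -334236800032/13936370415; -334236800032/13936370415 376023077092/8361822249]; tr = 41780755204/723341025, det = 33362176/723341025
λ_max, λ_min = (41780755204/723341025 ± √1745534976494236800016/523222238448050625)/2 = 1444/25, 23104/28933641
κ = σ_max/σ_min = (38/5)/(152/5379) = 268.9500

268.9500
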